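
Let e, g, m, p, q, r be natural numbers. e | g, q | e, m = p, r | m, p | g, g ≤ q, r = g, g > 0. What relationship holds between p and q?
p = q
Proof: Because r = g and r | m, g | m. m = p, so g | p. Since p | g, p = g. Because q | e and e | g, q | g. g > 0, so q ≤ g. Because g ≤ q, g = q. Since p = g, p = q.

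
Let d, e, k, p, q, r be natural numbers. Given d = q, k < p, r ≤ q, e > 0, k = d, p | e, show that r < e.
k = d and d = q, thus k = q. k < p, so q < p. Since r ≤ q, r < p. p | e and e > 0, hence p ≤ e. Since r < p, r < e.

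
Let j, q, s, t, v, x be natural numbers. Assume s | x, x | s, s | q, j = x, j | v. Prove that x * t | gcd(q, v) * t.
s | x and x | s, therefore s = x. Since s | q, x | q. j = x and j | v, hence x | v. Since x | q, x | gcd(q, v). Then x * t | gcd(q, v) * t.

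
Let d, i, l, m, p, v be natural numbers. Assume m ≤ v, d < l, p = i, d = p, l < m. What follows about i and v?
i < v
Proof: Since d = p and p = i, d = i. Since d < l and l < m, d < m. d = i, so i < m. Since m ≤ v, i < v.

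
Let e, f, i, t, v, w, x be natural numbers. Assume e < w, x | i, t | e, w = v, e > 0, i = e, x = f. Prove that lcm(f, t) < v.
Because i = e and x | i, x | e. x = f, so f | e. Since t | e, lcm(f, t) | e. Since e > 0, lcm(f, t) ≤ e. w = v and e < w, thus e < v. lcm(f, t) ≤ e, so lcm(f, t) < v.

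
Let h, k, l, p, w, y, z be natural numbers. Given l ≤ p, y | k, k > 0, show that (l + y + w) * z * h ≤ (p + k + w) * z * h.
Because y | k and k > 0, y ≤ k. Since l ≤ p, l + y ≤ p + k. Then l + y + w ≤ p + k + w. Then (l + y + w) * z ≤ (p + k + w) * z. Then (l + y + w) * z * h ≤ (p + k + w) * z * h.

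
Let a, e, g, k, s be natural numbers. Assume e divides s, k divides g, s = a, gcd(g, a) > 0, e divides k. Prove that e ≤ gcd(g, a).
e divides k and k divides g, hence e divides g. Because s = a and e divides s, e divides a. e divides g, so e divides gcd(g, a). Since gcd(g, a) > 0, e ≤ gcd(g, a).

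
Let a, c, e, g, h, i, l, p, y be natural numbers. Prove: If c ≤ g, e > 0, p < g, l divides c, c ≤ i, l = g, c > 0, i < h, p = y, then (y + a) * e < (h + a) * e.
Because l = g and l divides c, g divides c. c > 0, so g ≤ c. Since c ≤ g, g = c. p = y and p < g, hence y < g. Because g = c, y < c. From c ≤ i and i < h, c < h. Since y < c, y < h. Then y + a < h + a. Combining with e > 0, by multiplying by a positive, (y + a) * e < (h + a) * e.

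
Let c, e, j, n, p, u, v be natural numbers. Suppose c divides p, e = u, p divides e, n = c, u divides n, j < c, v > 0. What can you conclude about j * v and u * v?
j * v < u * v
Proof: From e = u and p divides e, p divides u. Since c divides p, c divides u. n = c and u divides n, therefore u divides c. c divides u, so c = u. Since j < c, j < u. Since v > 0, by multiplying by a positive, j * v < u * v.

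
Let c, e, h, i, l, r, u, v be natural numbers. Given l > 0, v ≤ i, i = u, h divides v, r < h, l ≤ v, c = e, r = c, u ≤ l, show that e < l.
r = c and c = e, therefore r = e. Since r < h, e < h. Because i = u and v ≤ i, v ≤ u. u ≤ l, so v ≤ l. Since l ≤ v, v = l. Since h divides v, h divides l. From l > 0, h ≤ l. e < h, so e < l.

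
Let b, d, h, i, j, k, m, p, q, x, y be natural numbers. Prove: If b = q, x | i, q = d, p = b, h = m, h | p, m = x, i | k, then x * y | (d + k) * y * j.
h = m and m = x, therefore h = x. Since p = b and b = q, p = q. h | p, so h | q. Since h = x, x | q. q = d, so x | d. x | i and i | k, thus x | k. Since x | d, x | d + k. Then x * y | (d + k) * y. Then x * y | (d + k) * y * j.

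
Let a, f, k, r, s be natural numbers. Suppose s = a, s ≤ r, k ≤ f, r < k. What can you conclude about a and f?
a < f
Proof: s ≤ r and r < k, thus s < k. Since s = a, a < k. k ≤ f, so a < f.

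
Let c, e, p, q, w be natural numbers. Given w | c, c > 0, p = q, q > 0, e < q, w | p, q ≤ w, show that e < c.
Because p = q and w | p, w | q. Since q > 0, w ≤ q. Since q ≤ w, q = w. Since e < q, e < w. w | c and c > 0, thus w ≤ c. Since e < w, e < c.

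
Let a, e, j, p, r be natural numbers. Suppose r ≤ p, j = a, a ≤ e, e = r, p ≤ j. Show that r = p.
j = a and p ≤ j, thus p ≤ a. e = r and a ≤ e, hence a ≤ r. p ≤ a, so p ≤ r. r ≤ p, so r = p.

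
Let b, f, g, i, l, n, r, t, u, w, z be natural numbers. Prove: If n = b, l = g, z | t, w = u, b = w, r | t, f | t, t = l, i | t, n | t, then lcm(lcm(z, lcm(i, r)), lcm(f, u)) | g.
t = l and l = g, therefore t = g. i | t and r | t, so lcm(i, r) | t. z | t, so lcm(z, lcm(i, r)) | t. n = b and b = w, therefore n = w. Since n | t, w | t. w = u, so u | t. f | t, so lcm(f, u) | t. Since lcm(z, lcm(i, r)) | t, lcm(lcm(z, lcm(i, r)), lcm(f, u)) | t. Since t = g, lcm(lcm(z, lcm(i, r)), lcm(f, u)) | g.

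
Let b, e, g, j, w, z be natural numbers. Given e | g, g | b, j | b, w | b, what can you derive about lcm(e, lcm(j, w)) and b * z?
lcm(e, lcm(j, w)) | b * z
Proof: From e | g and g | b, e | b. Because j | b and w | b, lcm(j, w) | b. Because e | b, lcm(e, lcm(j, w)) | b. Then lcm(e, lcm(j, w)) | b * z.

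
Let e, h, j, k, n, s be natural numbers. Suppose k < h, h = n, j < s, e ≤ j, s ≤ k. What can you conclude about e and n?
e < n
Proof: From j < s and s ≤ k, j < k. From h = n and k < h, k < n. Since j < k, j < n. Since e ≤ j, e < n.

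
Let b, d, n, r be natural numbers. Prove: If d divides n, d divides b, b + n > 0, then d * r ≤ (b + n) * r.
From d divides b and d divides n, d divides b + n. Since b + n > 0, d ≤ b + n. By multiplying by a non-negative, d * r ≤ (b + n) * r.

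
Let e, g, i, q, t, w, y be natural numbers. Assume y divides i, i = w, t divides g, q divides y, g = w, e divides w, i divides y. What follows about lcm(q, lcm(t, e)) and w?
lcm(q, lcm(t, e)) divides w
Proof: y divides i and i divides y, so y = i. Because i = w, y = w. q divides y, so q divides w. g = w and t divides g, therefore t divides w. Since e divides w, lcm(t, e) divides w. q divides w, so lcm(q, lcm(t, e)) divides w.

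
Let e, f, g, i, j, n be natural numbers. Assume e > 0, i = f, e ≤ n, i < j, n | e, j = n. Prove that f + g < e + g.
n | e and e > 0, thus n ≤ e. Because e ≤ n, n = e. i = f and i < j, so f < j. Since j = n, f < n. Since n = e, f < e. Then f + g < e + g.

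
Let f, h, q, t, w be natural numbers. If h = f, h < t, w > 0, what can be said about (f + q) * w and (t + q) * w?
(f + q) * w < (t + q) * w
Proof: h = f and h < t, so f < t. Then f + q < t + q. Since w > 0, (f + q) * w < (t + q) * w.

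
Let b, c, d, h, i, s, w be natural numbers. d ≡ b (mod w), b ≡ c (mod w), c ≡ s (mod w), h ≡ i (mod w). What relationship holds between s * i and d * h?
s * i ≡ d * h (mod w)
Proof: d ≡ b (mod w) and b ≡ c (mod w), so d ≡ c (mod w). c ≡ s (mod w), so d ≡ s (mod w). Combined with h ≡ i (mod w), by multiplying congruences, d * h ≡ s * i (mod w). Then s * i ≡ d * h (mod w).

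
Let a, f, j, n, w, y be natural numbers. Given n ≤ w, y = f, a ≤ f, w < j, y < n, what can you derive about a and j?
a < j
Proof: y = f and y < n, hence f < n. Since a ≤ f, a < n. n ≤ w, so a < w. w < j, so a < j.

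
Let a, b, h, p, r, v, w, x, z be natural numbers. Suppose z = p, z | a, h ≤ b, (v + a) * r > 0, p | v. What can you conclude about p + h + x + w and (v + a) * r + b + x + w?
p + h + x + w ≤ (v + a) * r + b + x + w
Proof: z = p and z | a, so p | a. Since p | v, p | v + a. Then p | (v + a) * r. (v + a) * r > 0, so p ≤ (v + a) * r. h ≤ b, thus h + x ≤ b + x. Since p ≤ (v + a) * r, p + h + x ≤ (v + a) * r + b + x. Then p + h + x + w ≤ (v + a) * r + b + x + w.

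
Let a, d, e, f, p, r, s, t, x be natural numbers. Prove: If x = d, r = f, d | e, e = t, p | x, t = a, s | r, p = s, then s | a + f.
e = t and t = a, hence e = a. x = d and p | x, thus p | d. Since d | e, p | e. From e = a, p | a. Since p = s, s | a. Since r = f and s | r, s | f. Since s | a, s | a + f.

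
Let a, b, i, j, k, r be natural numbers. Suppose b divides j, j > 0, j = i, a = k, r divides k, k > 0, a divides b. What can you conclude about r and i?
r ≤ i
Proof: r divides k and k > 0, therefore r ≤ k. a divides b and b divides j, so a divides j. a = k, so k divides j. Because j > 0, k ≤ j. Since r ≤ k, r ≤ j. Since j = i, r ≤ i.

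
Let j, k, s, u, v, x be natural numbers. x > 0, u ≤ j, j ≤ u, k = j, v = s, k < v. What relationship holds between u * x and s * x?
u * x < s * x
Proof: Since j ≤ u and u ≤ j, j = u. Since k = j, k = u. k < v, so u < v. v = s, so u < s. x > 0, so u * x < s * x.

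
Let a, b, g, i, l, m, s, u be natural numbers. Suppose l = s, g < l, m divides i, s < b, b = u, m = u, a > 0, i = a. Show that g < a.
From l = s and g < l, g < s. b = u and s < b, so s < u. m = u and m divides i, thus u divides i. i = a, so u divides a. a > 0, so u ≤ a. Since s < u, s < a. From g < s, g < a.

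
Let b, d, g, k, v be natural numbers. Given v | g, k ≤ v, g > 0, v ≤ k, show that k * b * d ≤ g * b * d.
v ≤ k and k ≤ v, thus v = k. v | g, so k | g. g > 0, so k ≤ g. Then k * b ≤ g * b. Then k * b * d ≤ g * b * d.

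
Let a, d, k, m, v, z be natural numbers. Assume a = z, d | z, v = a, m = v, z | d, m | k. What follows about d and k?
d | k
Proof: z | d and d | z, hence z = d. Since m = v and v = a, m = a. a = z, so m = z. Since m | k, z | k. z = d, so d | k.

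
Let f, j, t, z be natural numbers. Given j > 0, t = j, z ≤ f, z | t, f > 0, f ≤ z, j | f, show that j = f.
Since j | f and f > 0, j ≤ f. z ≤ f and f ≤ z, thus z = f. Because t = j and z | t, z | j. z = f, so f | j. Because j > 0, f ≤ j. j ≤ f, so j = f.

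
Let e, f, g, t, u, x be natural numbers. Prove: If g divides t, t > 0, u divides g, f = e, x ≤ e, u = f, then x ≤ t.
u = f and u divides g, thus f divides g. Since f = e, e divides g. Since g divides t, e divides t. Because t > 0, e ≤ t. Since x ≤ e, x ≤ t.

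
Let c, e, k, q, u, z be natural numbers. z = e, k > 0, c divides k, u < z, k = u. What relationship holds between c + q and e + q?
c + q < e + q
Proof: Because c divides k and k > 0, c ≤ k. From k = u, c ≤ u. Since z = e and u < z, u < e. c ≤ u, so c < e. Then c + q < e + q.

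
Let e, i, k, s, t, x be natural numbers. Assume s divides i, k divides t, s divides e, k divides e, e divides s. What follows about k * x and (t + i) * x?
k * x divides (t + i) * x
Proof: e divides s and s divides e, thus e = s. Since k divides e, k divides s. Since s divides i, k divides i. Since k divides t, k divides t + i. Then k * x divides (t + i) * x.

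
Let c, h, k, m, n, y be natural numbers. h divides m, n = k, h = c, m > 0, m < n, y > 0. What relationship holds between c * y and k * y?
c * y < k * y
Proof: h divides m and m > 0, hence h ≤ m. Since m < n, h < n. Since h = c, c < n. n = k, so c < k. Since y > 0, by multiplying by a positive, c * y < k * y.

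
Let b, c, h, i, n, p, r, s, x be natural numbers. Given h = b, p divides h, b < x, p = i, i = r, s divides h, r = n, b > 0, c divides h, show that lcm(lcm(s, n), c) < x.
Because i = r and r = n, i = n. p = i and p divides h, so i divides h. i = n, so n divides h. Since s divides h, lcm(s, n) divides h. Since c divides h, lcm(lcm(s, n), c) divides h. Since h = b, lcm(lcm(s, n), c) divides b. b > 0, so lcm(lcm(s, n), c) ≤ b. Since b < x, lcm(lcm(s, n), c) < x.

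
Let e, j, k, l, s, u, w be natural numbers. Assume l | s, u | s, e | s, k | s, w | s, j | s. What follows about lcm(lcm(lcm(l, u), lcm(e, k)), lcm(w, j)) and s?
lcm(lcm(lcm(l, u), lcm(e, k)), lcm(w, j)) | s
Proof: l | s and u | s, hence lcm(l, u) | s. e | s and k | s, thus lcm(e, k) | s. lcm(l, u) | s, so lcm(lcm(l, u), lcm(e, k)) | s. Because w | s and j | s, lcm(w, j) | s. lcm(lcm(l, u), lcm(e, k)) | s, so lcm(lcm(lcm(l, u), lcm(e, k)), lcm(w, j)) | s.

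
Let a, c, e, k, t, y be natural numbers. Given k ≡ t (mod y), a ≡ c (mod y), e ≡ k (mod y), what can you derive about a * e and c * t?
a * e ≡ c * t (mod y)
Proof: Because e ≡ k (mod y) and k ≡ t (mod y), e ≡ t (mod y). Combining with a ≡ c (mod y), by multiplying congruences, a * e ≡ c * t (mod y).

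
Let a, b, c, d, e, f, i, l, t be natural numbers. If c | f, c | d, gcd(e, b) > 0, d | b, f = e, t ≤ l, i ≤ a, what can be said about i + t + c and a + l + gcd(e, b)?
i + t + c ≤ a + l + gcd(e, b)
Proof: i ≤ a and t ≤ l, therefore i + t ≤ a + l. f = e and c | f, so c | e. c | d and d | b, hence c | b. c | e, so c | gcd(e, b). Since gcd(e, b) > 0, c ≤ gcd(e, b). i + t ≤ a + l, so i + t + c ≤ a + l + gcd(e, b).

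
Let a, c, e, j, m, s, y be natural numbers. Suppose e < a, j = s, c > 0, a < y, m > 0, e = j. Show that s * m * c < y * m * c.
e = j and j = s, so e = s. Since e < a, s < a. a < y, so s < y. Combining with m > 0, by multiplying by a positive, s * m < y * m. Since c > 0, by multiplying by a positive, s * m * c < y * m * c.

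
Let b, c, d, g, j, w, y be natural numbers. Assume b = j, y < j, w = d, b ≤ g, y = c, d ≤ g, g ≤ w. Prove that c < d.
From w = d and g ≤ w, g ≤ d. d ≤ g, so g = d. From y = c and y < j, c < j. Since b = j and b ≤ g, j ≤ g. c < j, so c < g. Since g = d, c < d.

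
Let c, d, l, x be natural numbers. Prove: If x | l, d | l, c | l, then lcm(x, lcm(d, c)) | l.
d | l and c | l, thus lcm(d, c) | l. x | l, so lcm(x, lcm(d, c)) | l.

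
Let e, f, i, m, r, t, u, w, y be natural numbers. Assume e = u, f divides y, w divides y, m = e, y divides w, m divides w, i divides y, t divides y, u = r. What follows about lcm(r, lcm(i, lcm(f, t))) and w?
lcm(r, lcm(i, lcm(f, t))) divides w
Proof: Since e = u and u = r, e = r. Since m = e and m divides w, e divides w. e = r, so r divides w. y divides w and w divides y, therefore y = w. f divides y and t divides y, so lcm(f, t) divides y. i divides y, so lcm(i, lcm(f, t)) divides y. Since y = w, lcm(i, lcm(f, t)) divides w. Since r divides w, lcm(r, lcm(i, lcm(f, t))) divides w.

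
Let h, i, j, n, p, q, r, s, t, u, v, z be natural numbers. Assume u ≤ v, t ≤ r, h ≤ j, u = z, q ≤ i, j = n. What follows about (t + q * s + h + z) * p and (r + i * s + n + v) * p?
(t + q * s + h + z) * p ≤ (r + i * s + n + v) * p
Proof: q ≤ i, therefore q * s ≤ i * s. Since t ≤ r, t + q * s ≤ r + i * s. From j = n and h ≤ j, h ≤ n. u = z and u ≤ v, therefore z ≤ v. h ≤ n, so h + z ≤ n + v. Since t + q * s ≤ r + i * s, t + q * s + h + z ≤ r + i * s + n + v. Then (t + q * s + h + z) * p ≤ (r + i * s + n + v) * p.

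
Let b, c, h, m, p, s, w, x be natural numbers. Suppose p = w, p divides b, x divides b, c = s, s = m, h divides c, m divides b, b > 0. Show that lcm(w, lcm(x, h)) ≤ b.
Since p = w and p divides b, w divides b. c = s and s = m, therefore c = m. h divides c, so h divides m. m divides b, so h divides b. x divides b, so lcm(x, h) divides b. Since w divides b, lcm(w, lcm(x, h)) divides b. b > 0, so lcm(w, lcm(x, h)) ≤ b.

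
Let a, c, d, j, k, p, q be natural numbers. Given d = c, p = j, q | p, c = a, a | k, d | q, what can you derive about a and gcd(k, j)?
a | gcd(k, j)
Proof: d = c and d | q, therefore c | q. Because p = j and q | p, q | j. Since c | q, c | j. c = a, so a | j. Since a | k, a | gcd(k, j).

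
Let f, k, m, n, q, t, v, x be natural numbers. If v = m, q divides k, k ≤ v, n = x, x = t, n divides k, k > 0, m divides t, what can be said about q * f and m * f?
q * f divides m * f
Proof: v = m and k ≤ v, therefore k ≤ m. Since n = x and x = t, n = t. Because n divides k, t divides k. m divides t, so m divides k. Since k > 0, m ≤ k. Since k ≤ m, k = m. Since q divides k, q divides m. Then q * f divides m * f.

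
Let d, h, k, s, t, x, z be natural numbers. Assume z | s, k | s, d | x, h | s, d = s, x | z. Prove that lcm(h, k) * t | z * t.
Since d | x and x | z, d | z. Because d = s, s | z. From z | s, s = z. h | s and k | s, hence lcm(h, k) | s. s = z, so lcm(h, k) | z. Then lcm(h, k) * t | z * t.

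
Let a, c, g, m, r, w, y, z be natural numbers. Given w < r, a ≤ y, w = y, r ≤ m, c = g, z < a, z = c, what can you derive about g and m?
g < m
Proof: From z = c and c = g, z = g. Since z < a, g < a. w = y and w < r, hence y < r. Because a ≤ y, a < r. r ≤ m, so a < m. g < a, so g < m.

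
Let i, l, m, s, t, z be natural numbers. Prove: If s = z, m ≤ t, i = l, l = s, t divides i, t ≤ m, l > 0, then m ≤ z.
Because l = s and s = z, l = z. From t ≤ m and m ≤ t, t = m. Because i = l and t divides i, t divides l. Because t = m, m divides l. l > 0, so m ≤ l. Since l = z, m ≤ z.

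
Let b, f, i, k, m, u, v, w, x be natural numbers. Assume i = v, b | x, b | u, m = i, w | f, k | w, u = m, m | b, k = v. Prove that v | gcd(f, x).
From k = v and k | w, v | w. w | f, so v | f. u = m and b | u, thus b | m. m | b, so b = m. Since m = i, b = i. Since i = v, b = v. Since b | x, v | x. v | f, so v | gcd(f, x).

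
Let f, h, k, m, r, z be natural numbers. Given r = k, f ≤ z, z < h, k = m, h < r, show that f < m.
r = k and k = m, therefore r = m. Because z < h and h < r, z < r. From f ≤ z, f < r. Since r = m, f < m.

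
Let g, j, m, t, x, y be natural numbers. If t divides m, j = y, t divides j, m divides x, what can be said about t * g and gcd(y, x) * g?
t * g divides gcd(y, x) * g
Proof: Because j = y and t divides j, t divides y. Since t divides m and m divides x, t divides x. Since t divides y, t divides gcd(y, x). Then t * g divides gcd(y, x) * g.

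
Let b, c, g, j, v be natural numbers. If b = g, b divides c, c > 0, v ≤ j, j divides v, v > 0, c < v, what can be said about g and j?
g < j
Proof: Because b = g and b divides c, g divides c. c > 0, so g ≤ c. j divides v and v > 0, hence j ≤ v. Because v ≤ j, v = j. Since c < v, c < j. From g ≤ c, g < j.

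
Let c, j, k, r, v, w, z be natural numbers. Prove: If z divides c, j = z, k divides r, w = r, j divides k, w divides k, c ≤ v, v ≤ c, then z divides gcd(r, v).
From w = r and w divides k, r divides k. k divides r, so k = r. j = z and j divides k, so z divides k. k = r, so z divides r. c ≤ v and v ≤ c, so c = v. z divides c, so z divides v. z divides r, so z divides gcd(r, v).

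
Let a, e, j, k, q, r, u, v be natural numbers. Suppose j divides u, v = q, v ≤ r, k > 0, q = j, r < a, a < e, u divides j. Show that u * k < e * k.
j divides u and u divides j, therefore j = u. Since q = j, q = u. v = q and v ≤ r, therefore q ≤ r. r < a and a < e, hence r < e. From q ≤ r, q < e. From q = u, u < e. Since k > 0, by multiplying by a positive, u * k < e * k.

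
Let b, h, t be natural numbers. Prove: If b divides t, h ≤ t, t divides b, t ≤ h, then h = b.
Since h ≤ t and t ≤ h, h = t. Because t divides b and b divides t, t = b. Since h = t, h = b.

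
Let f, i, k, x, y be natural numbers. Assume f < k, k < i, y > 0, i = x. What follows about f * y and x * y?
f * y < x * y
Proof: From i = x and k < i, k < x. f < k, so f < x. Using y > 0, by multiplying by a positive, f * y < x * y.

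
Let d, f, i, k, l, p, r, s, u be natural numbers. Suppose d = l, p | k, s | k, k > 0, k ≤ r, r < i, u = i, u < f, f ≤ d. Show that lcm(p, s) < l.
p | k and s | k, hence lcm(p, s) | k. k > 0, so lcm(p, s) ≤ k. k ≤ r and r < i, thus k < i. Since lcm(p, s) ≤ k, lcm(p, s) < i. Since u < f and f ≤ d, u < d. From u = i, i < d. Because lcm(p, s) < i, lcm(p, s) < d. d = l, so lcm(p, s) < l.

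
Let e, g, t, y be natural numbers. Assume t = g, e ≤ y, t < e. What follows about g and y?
g < y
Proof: t = g and t < e, hence g < e. Since e ≤ y, g < y.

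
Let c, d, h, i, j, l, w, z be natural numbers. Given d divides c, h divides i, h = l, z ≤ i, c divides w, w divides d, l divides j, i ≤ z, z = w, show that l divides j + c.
w divides d and d divides c, therefore w divides c. c divides w, so w = c. i ≤ z and z ≤ i, so i = z. z = w, so i = w. h = l and h divides i, so l divides i. Since i = w, l divides w. Since w = c, l divides c. Since l divides j, l divides j + c.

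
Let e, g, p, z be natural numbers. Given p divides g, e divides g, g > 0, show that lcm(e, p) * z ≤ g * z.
e divides g and p divides g, thus lcm(e, p) divides g. Since g > 0, lcm(e, p) ≤ g. By multiplying by a non-negative, lcm(e, p) * z ≤ g * z.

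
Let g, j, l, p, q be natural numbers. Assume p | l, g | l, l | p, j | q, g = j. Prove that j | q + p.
l | p and p | l, thus l = p. Because g = j and g | l, j | l. Since l = p, j | p. Since j | q, j | q + p.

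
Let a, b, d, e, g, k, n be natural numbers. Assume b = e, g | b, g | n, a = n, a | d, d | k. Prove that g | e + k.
Because b = e and g | b, g | e. a | d and d | k, thus a | k. a = n, so n | k. From g | n, g | k. Since g | e, g | e + k.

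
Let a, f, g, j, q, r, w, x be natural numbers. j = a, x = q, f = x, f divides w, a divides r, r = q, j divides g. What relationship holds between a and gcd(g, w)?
a divides gcd(g, w)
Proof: j = a and j divides g, therefore a divides g. r = q and a divides r, therefore a divides q. f = x and x = q, so f = q. Since f divides w, q divides w. a divides q, so a divides w. Because a divides g, a divides gcd(g, w).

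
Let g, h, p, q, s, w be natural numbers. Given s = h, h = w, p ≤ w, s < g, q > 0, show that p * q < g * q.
Because s = h and s < g, h < g. h = w, so w < g. p ≤ w, so p < g. Since q > 0, by multiplying by a positive, p * q < g * q.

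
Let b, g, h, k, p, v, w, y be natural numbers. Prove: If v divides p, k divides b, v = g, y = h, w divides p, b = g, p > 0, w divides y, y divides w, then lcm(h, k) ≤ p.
w divides y and y divides w, hence w = y. y = h, so w = h. w divides p, so h divides p. Because b = g and k divides b, k divides g. Since v = g and v divides p, g divides p. Since k divides g, k divides p. h divides p, so lcm(h, k) divides p. Because p > 0, lcm(h, k) ≤ p.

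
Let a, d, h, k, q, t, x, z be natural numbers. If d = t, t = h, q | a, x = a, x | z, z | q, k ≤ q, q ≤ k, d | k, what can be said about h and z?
h | z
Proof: d = t and t = h, therefore d = h. Because x = a and x | z, a | z. q | a, so q | z. Since z | q, q = z. k ≤ q and q ≤ k, hence k = q. Since d | k, d | q. q = z, so d | z. Since d = h, h | z.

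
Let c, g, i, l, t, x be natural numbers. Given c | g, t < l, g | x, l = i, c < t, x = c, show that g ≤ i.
x = c and g | x, thus g | c. Since c | g, c = g. Since c < t, g < t. From l = i and t < l, t < i. g < t, so g < i. Then g ≤ i.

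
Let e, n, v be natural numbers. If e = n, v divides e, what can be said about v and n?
v divides n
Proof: e = n and v divides e. By substitution, v divides n.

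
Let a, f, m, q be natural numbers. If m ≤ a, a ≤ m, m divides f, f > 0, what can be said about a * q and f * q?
a * q ≤ f * q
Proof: m ≤ a and a ≤ m, therefore m = a. m divides f and f > 0, thus m ≤ f. m = a, so a ≤ f. By multiplying by a non-negative, a * q ≤ f * q.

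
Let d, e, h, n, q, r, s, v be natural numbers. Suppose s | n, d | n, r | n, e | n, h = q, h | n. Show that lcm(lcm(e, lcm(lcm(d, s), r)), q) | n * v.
d | n and s | n, hence lcm(d, s) | n. Because r | n, lcm(lcm(d, s), r) | n. Because e | n, lcm(e, lcm(lcm(d, s), r)) | n. h = q and h | n, thus q | n. Since lcm(e, lcm(lcm(d, s), r)) | n, lcm(lcm(e, lcm(lcm(d, s), r)), q) | n. Then lcm(lcm(e, lcm(lcm(d, s), r)), q) | n * v.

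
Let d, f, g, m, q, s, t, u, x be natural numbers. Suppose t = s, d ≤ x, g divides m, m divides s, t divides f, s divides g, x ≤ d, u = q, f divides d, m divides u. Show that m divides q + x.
u = q and m divides u, hence m divides q. From s divides g and g divides m, s divides m. m divides s, so s = m. From d ≤ x and x ≤ d, d = x. t divides f and f divides d, thus t divides d. Because t = s, s divides d. d = x, so s divides x. Since s = m, m divides x. m divides q, so m divides q + x.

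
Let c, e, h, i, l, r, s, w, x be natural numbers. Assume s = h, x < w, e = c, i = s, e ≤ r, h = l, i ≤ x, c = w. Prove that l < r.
s = h and h = l, hence s = l. From i ≤ x and x < w, i < w. Since i = s, s < w. Because e = c and e ≤ r, c ≤ r. c = w, so w ≤ r. Since s < w, s < r. Since s = l, l < r.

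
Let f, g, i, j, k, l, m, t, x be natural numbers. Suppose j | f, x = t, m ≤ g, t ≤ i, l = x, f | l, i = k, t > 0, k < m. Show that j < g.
From l = x and x = t, l = t. Since f | l, f | t. Since j | f, j | t. Since t > 0, j ≤ t. i = k and t ≤ i, so t ≤ k. Since k < m, t < m. Because m ≤ g, t < g. Since j ≤ t, j < g.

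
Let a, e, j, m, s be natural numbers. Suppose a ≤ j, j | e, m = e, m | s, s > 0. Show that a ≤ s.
m = e and m | s, thus e | s. Because j | e, j | s. s > 0, so j ≤ s. Since a ≤ j, a ≤ s.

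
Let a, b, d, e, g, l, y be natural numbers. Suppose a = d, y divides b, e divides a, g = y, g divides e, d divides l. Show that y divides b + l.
a = d and e divides a, therefore e divides d. From g divides e, g divides d. Because d divides l, g divides l. g = y, so y divides l. Since y divides b, y divides b + l.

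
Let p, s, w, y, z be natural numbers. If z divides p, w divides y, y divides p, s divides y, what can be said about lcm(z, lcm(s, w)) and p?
lcm(z, lcm(s, w)) divides p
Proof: From s divides y and w divides y, lcm(s, w) divides y. Since y divides p, lcm(s, w) divides p. z divides p, so lcm(z, lcm(s, w)) divides p.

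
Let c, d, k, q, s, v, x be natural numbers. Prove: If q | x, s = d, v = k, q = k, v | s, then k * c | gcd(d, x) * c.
Because v = k and v | s, k | s. s = d, so k | d. Because q = k and q | x, k | x. k | d, so k | gcd(d, x). Then k * c | gcd(d, x) * c.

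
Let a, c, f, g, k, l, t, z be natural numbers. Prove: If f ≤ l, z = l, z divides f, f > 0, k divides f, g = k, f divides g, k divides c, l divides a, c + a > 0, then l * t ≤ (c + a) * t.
z divides f and f > 0, thus z ≤ f. From z = l, l ≤ f. f ≤ l, so f = l. g = k and f divides g, so f divides k. Since k divides f, k = f. k divides c, so f divides c. f = l, so l divides c. Since l divides a, l divides c + a. c + a > 0, so l ≤ c + a. By multiplying by a non-negative, l * t ≤ (c + a) * t.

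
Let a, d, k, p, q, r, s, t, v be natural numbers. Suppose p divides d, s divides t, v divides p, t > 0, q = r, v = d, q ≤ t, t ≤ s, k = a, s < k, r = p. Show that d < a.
From v = d and v divides p, d divides p. Since p divides d, p = d. Since r = p, r = d. s divides t and t > 0, so s ≤ t. Since t ≤ s, s = t. k = a and s < k, thus s < a. Since s = t, t < a. q ≤ t, so q < a. From q = r, r < a. r = d, so d < a.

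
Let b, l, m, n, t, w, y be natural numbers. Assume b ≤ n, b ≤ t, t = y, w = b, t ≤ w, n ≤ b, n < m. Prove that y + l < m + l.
n ≤ b and b ≤ n, hence n = b. Because w = b and t ≤ w, t ≤ b. Since b ≤ t, b = t. n = b, so n = t. Because t = y, n = y. n < m, so y < m. Then y + l < m + l.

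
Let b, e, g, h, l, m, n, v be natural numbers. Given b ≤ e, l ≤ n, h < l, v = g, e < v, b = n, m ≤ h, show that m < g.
b = n and b ≤ e, therefore n ≤ e. l ≤ n, so l ≤ e. h < l, so h < e. e < v, so h < v. v = g, so h < g. Since m ≤ h, m < g.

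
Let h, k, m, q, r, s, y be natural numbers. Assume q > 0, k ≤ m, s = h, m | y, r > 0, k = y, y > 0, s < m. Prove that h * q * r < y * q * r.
Because m | y and y > 0, m ≤ y. k = y and k ≤ m, hence y ≤ m. Since m ≤ y, m = y. s = h and s < m, therefore h < m. Since m = y, h < y. q > 0, so h * q < y * q. From r > 0, h * q * r < y * q * r.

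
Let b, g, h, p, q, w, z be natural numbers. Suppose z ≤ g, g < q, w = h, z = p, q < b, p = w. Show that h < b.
From p = w and w = h, p = h. Because z ≤ g and g < q, z < q. Because z = p, p < q. p = h, so h < q. q < b, so h < b.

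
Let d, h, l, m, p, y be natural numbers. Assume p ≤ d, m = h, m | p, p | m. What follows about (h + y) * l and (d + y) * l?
(h + y) * l ≤ (d + y) * l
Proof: p | m and m | p, therefore p = m. Because m = h, p = h. Because p ≤ d, h ≤ d. Then h + y ≤ d + y. Then (h + y) * l ≤ (d + y) * l.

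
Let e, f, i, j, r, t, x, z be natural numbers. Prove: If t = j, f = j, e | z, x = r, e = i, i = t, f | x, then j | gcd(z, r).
e = i and i = t, thus e = t. Because t = j, e = j. Since e | z, j | z. Since f = j and f | x, j | x. x = r, so j | r. j | z, so j | gcd(z, r).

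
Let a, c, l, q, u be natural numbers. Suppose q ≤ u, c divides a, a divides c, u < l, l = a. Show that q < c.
Because a divides c and c divides a, a = c. l = a, so l = c. q ≤ u and u < l, thus q < l. l = c, so q < c.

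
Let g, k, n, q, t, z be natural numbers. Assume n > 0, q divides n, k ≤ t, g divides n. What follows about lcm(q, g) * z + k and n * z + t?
lcm(q, g) * z + k ≤ n * z + t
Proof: q divides n and g divides n, thus lcm(q, g) divides n. From n > 0, lcm(q, g) ≤ n. By multiplying by a non-negative, lcm(q, g) * z ≤ n * z. k ≤ t, so lcm(q, g) * z + k ≤ n * z + t.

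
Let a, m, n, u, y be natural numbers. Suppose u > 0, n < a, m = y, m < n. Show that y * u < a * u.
Since m < n and n < a, m < a. Because m = y, y < a. Combined with u > 0, by multiplying by a positive, y * u < a * u.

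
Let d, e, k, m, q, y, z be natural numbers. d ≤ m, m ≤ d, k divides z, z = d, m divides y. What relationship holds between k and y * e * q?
k divides y * e * q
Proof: Because z = d and k divides z, k divides d. Since m ≤ d and d ≤ m, m = d. m divides y, so d divides y. k divides d, so k divides y. Then k divides y * e. Then k divides y * e * q.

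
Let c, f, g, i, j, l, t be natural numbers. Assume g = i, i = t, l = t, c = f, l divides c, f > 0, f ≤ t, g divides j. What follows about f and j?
f divides j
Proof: g = i and i = t, hence g = t. c = f and l divides c, so l divides f. Since f > 0, l ≤ f. l = t, so t ≤ f. From f ≤ t, t = f. From g = t, g = f. g divides j, so f divides j.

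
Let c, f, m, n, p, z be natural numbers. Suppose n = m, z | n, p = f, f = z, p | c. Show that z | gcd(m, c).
n = m and z | n, hence z | m. From p = f and f = z, p = z. p | c, so z | c. z | m, so z | gcd(m, c).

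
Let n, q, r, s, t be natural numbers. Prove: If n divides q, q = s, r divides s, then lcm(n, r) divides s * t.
From q = s and n divides q, n divides s. r divides s, so lcm(n, r) divides s. Then lcm(n, r) divides s * t.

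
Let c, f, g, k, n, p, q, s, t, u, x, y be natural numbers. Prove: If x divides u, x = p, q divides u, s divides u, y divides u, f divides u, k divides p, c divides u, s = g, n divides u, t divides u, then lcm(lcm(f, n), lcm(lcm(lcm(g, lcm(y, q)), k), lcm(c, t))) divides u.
From f divides u and n divides u, lcm(f, n) divides u. s = g and s divides u, hence g divides u. y divides u and q divides u, therefore lcm(y, q) divides u. g divides u, so lcm(g, lcm(y, q)) divides u. x = p and x divides u, thus p divides u. k divides p, so k divides u. Since lcm(g, lcm(y, q)) divides u, lcm(lcm(g, lcm(y, q)), k) divides u. c divides u and t divides u, hence lcm(c, t) divides u. lcm(lcm(g, lcm(y, q)), k) divides u, so lcm(lcm(lcm(g, lcm(y, q)), k), lcm(c, t)) divides u. lcm(f, n) divides u, so lcm(lcm(f, n), lcm(lcm(lcm(g, lcm(y, q)), k), lcm(c, t))) divides u.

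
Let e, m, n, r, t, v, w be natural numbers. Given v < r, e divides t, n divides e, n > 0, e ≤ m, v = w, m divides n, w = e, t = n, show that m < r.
Since v = w and w = e, v = e. From t = n and e divides t, e divides n. Since n divides e, n = e. From m divides n and n > 0, m ≤ n. From n = e, m ≤ e. Since e ≤ m, e = m. Since v = e, v = m. v < r, so m < r.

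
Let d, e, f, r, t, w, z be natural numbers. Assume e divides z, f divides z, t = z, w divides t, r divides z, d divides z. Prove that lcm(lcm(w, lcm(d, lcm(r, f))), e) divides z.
Since t = z and w divides t, w divides z. Since r divides z and f divides z, lcm(r, f) divides z. d divides z, so lcm(d, lcm(r, f)) divides z. w divides z, so lcm(w, lcm(d, lcm(r, f))) divides z. e divides z, so lcm(lcm(w, lcm(d, lcm(r, f))), e) divides z.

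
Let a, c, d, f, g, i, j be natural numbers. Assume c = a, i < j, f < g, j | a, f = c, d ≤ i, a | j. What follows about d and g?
d < g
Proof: j | a and a | j, thus j = a. Since d ≤ i and i < j, d < j. Because j = a, d < a. f = c and c = a, so f = a. Since f < g, a < g. Since d < a, d < g.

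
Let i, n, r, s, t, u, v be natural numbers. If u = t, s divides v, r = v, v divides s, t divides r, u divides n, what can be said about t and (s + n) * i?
t divides (s + n) * i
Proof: Since v divides s and s divides v, v = s. Since r = v, r = s. From t divides r, t divides s. From u = t and u divides n, t divides n. t divides s, so t divides s + n. Then t divides (s + n) * i.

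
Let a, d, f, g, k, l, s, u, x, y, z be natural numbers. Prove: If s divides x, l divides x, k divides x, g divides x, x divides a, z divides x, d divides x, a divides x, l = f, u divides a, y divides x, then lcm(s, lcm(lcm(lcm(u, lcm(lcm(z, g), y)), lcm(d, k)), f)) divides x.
a divides x and x divides a, hence a = x. u divides a, so u divides x. z divides x and g divides x, so lcm(z, g) divides x. y divides x, so lcm(lcm(z, g), y) divides x. Because u divides x, lcm(u, lcm(lcm(z, g), y)) divides x. d divides x and k divides x, therefore lcm(d, k) divides x. lcm(u, lcm(lcm(z, g), y)) divides x, so lcm(lcm(u, lcm(lcm(z, g), y)), lcm(d, k)) divides x. Since l = f and l divides x, f divides x. lcm(lcm(u, lcm(lcm(z, g), y)), lcm(d, k)) divides x, so lcm(lcm(lcm(u, lcm(lcm(z, g), y)), lcm(d, k)), f) divides x. Since s divides x, lcm(s, lcm(lcm(lcm(u, lcm(lcm(z, g), y)), lcm(d, k)), f)) divides x.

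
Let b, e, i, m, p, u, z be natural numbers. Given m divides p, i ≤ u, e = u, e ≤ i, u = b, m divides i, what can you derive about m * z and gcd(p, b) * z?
m * z divides gcd(p, b) * z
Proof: From e = u and e ≤ i, u ≤ i. Since i ≤ u, i = u. Since u = b, i = b. m divides i, so m divides b. Since m divides p, m divides gcd(p, b). Then m * z divides gcd(p, b) * z.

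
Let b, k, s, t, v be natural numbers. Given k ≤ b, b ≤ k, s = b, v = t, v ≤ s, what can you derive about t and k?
t ≤ k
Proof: b ≤ k and k ≤ b, so b = k. s = b and v ≤ s, so v ≤ b. v = t, so t ≤ b. Since b = k, t ≤ k.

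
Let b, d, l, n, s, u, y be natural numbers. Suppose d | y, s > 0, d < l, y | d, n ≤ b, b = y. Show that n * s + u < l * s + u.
b = y and n ≤ b, therefore n ≤ y. From d | y and y | d, d = y. d < l, so y < l. Since n ≤ y, n < l. Since s > 0, n * s < l * s. Then n * s + u < l * s + u.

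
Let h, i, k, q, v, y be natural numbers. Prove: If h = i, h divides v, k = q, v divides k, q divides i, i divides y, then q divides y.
Because k = q and v divides k, v divides q. h divides v, so h divides q. Since h = i, i divides q. q divides i, so i = q. From i divides y, q divides y.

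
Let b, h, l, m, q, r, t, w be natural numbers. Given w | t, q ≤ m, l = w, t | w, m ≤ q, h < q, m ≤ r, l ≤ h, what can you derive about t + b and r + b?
t + b < r + b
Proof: w | t and t | w, therefore w = t. Since l = w, l = t. q ≤ m and m ≤ q, hence q = m. Since h < q, h < m. Since l ≤ h, l < m. From m ≤ r, l < r. Since l = t, t < r. Then t + b < r + b.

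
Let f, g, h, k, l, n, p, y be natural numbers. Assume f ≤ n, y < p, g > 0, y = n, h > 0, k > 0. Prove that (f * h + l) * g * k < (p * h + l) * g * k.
Because y = n and y < p, n < p. Since f ≤ n, f < p. Because h > 0, by multiplying by a positive, f * h < p * h. Then f * h + l < p * h + l. Combined with g > 0, by multiplying by a positive, (f * h + l) * g < (p * h + l) * g. Since k > 0, by multiplying by a positive, (f * h + l) * g * k < (p * h + l) * g * k.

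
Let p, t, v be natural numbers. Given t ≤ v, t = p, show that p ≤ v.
t = p and t ≤ v. By substitution, p ≤ v.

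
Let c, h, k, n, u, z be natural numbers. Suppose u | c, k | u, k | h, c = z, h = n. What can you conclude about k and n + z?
k | n + z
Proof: h = n and k | h, thus k | n. Since c = z and u | c, u | z. Since k | u, k | z. Since k | n, k | n + z.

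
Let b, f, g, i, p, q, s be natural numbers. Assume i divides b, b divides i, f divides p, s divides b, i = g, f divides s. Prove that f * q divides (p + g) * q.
b divides i and i divides b, therefore b = i. From i = g, b = g. f divides s and s divides b, therefore f divides b. Since b = g, f divides g. Since f divides p, f divides p + g. Then f * q divides (p + g) * q.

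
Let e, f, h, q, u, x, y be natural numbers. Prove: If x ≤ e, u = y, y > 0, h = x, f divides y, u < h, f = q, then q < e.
From f = q and f divides y, q divides y. Since y > 0, q ≤ y. Since u = y and u < h, y < h. Since h = x, y < x. Since x ≤ e, y < e. q ≤ y, so q < e.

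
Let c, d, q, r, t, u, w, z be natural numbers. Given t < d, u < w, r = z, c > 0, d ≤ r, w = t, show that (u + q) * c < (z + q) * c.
w = t and u < w, thus u < t. t < d and d ≤ r, therefore t < r. u < t, so u < r. Since r = z, u < z. Then u + q < z + q. Since c > 0, (u + q) * c < (z + q) * c.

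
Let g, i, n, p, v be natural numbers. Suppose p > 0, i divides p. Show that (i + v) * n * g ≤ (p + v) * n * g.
Since i divides p and p > 0, i ≤ p. Then i + v ≤ p + v. By multiplying by a non-negative, (i + v) * n ≤ (p + v) * n. By multiplying by a non-negative, (i + v) * n * g ≤ (p + v) * n * g.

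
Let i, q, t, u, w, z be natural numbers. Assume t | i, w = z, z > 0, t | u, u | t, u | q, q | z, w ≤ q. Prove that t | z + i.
Because u | t and t | u, u = t. q | z and z > 0, therefore q ≤ z. From w = z and w ≤ q, z ≤ q. q ≤ z, so q = z. u | q, so u | z. Since u = t, t | z. t | i, so t | z + i.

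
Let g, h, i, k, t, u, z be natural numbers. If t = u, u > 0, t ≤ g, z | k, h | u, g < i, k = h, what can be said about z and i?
z < i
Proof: k = h and z | k, hence z | h. Since h | u, z | u. u > 0, so z ≤ u. From t = u and t ≤ g, u ≤ g. Since g < i, u < i. From z ≤ u, z < i.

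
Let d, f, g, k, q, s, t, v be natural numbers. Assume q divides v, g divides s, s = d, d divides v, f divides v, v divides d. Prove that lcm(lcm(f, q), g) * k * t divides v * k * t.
Since f divides v and q divides v, lcm(f, q) divides v. From d divides v and v divides d, d = v. s = d and g divides s, thus g divides d. d = v, so g divides v. From lcm(f, q) divides v, lcm(lcm(f, q), g) divides v. Then lcm(lcm(f, q), g) * k divides v * k. Then lcm(lcm(f, q), g) * k * t divides v * k * t.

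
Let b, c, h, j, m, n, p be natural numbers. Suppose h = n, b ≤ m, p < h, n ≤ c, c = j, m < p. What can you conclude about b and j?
b < j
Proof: h = n and p < h, thus p < n. m < p, so m < n. n ≤ c, so m < c. From c = j, m < j. b ≤ m, so b < j.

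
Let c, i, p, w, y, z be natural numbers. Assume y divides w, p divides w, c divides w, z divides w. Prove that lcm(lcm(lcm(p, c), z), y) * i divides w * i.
From p divides w and c divides w, lcm(p, c) divides w. z divides w, so lcm(lcm(p, c), z) divides w. From y divides w, lcm(lcm(lcm(p, c), z), y) divides w. Then lcm(lcm(lcm(p, c), z), y) * i divides w * i.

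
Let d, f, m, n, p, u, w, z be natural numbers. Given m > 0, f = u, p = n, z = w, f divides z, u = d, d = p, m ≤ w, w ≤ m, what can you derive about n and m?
n ≤ m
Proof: d = p and p = n, thus d = n. w ≤ m and m ≤ w, so w = m. f = u and u = d, thus f = d. z = w and f divides z, hence f divides w. Since f = d, d divides w. w = m, so d divides m. Because m > 0, d ≤ m. d = n, so n ≤ m.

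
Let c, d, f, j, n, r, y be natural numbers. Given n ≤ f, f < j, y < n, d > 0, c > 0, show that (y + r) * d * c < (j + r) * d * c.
y < n and n ≤ f, therefore y < f. f < j, so y < j. Then y + r < j + r. Since d > 0, (y + r) * d < (j + r) * d. c > 0, so (y + r) * d * c < (j + r) * d * c.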